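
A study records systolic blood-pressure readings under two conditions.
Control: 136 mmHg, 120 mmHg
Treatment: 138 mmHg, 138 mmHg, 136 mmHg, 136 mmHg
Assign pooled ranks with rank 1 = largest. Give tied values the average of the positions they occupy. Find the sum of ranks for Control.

10

Sorted (descending): 138, 138, 136, 136, 136, 120
The 2 values of 138 occupy positions 1–2 → average rank (1+2)/2 = 1.5.
The 3 values of 136 occupy positions 3–5 → average rank 4.
Control values → pooled ranks: 136→4, 120→6
Rank sum = 4 + 6 = 10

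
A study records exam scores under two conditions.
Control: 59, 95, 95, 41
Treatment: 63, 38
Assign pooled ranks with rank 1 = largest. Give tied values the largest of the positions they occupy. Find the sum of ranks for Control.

Sorted (descending): 95, 95, 63, 59, 41, 38
The 2 values of 95 occupy positions 1–2 → each gets rank 2.
Control values → pooled ranks: 59→4, 95→2, 95→2, 41→5
Rank sum = 4 + 2 + 2 + 5 = 13

13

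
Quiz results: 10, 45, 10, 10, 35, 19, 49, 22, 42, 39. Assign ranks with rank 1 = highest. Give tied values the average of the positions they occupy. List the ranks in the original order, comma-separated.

9, 2, 9, 9, 5, 7, 1, 6, 3, 4

Sorted (descending): 49, 45, 42, 39, 35, 22, 19, 10, 10, 10
The 3 values of 10 occupy positions 8–10 → average rank 9.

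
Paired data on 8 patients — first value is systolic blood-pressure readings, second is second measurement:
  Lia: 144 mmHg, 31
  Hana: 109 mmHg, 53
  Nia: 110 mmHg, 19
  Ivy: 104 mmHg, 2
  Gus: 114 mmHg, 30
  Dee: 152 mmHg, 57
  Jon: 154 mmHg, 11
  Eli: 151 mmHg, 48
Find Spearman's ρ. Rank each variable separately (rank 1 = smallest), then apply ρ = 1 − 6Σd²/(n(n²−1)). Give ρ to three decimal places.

Ranks of variable 1: 5, 2, 3, 1, 4, 7, 8, 6
Ranks of variable 2: 5, 7, 3, 1, 4, 8, 2, 6
d = r₁ − r₂: 0, -5, 0, 0, 0, -1, 6, 0
d²: 0, 25, 0, 0, 0, 1, 36, 0; Σd² = 62
ρ = 1 − 6·62/(8·63) = 1 − 372/504 = 0.262

0.262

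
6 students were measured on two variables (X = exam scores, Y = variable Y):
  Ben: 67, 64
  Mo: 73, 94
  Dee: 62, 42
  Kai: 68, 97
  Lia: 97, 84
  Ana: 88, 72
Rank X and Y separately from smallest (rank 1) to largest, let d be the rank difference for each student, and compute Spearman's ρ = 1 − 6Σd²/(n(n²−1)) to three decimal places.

0.486

Ranks of variable 1: 2, 4, 1, 3, 6, 5
Ranks of variable 2: 2, 5, 1, 6, 4, 3
d = r₁ − r₂: 0, -1, 0, -3, 2, 2
d²: 0, 1, 0, 9, 4, 4; Σd² = 18
ρ = 1 − 6·18/(6·35) = 1 − 108/210 = 0.486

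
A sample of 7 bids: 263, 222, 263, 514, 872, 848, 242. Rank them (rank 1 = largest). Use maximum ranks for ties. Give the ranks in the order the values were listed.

Sorted (descending): 872, 848, 514, 263, 263, 242, 222
The 2 values of 263 occupy positions 4–5 → each gets rank 5.

5, 7, 5, 3, 1, 2, 6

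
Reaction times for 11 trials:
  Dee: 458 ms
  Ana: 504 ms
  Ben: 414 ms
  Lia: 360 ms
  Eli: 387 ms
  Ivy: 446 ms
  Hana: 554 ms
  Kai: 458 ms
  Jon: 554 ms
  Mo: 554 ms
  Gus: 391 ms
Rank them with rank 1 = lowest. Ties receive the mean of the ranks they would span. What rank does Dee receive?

6.5

Sorted (ascending): 360, 387, 391, 414, 446, 458, 458, 504, 554, 554, 554
The 2 values of 458 occupy positions 6–7 → average rank (6+7)/2 = 6.5.
The 3 values of 554 occupy positions 9–11 → average rank 10.
Dee has value 458 ms → rank 6.5.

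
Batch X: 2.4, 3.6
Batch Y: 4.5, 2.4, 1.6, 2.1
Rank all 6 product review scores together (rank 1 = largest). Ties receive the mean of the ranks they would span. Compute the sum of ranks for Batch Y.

Sorted (descending): 4.5, 3.6, 2.4, 2.4, 2.1, 1.6
The 2 values of 2.4 occupy positions 3–4 → average rank (3+4)/2 = 3.5.
Batch Y values → pooled ranks: 4.5→1, 2.4→3.5, 1.6→6, 2.1→5
Rank sum = 1 + 3.5 + 6 + 5 = 15.5

15.5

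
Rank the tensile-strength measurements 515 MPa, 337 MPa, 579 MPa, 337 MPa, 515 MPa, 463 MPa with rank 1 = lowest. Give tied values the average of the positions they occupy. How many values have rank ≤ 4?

Sorted (ascending): 337, 337, 463, 515, 515, 579
The 2 values of 337 occupy positions 1–2 → average rank (1+2)/2 = 1.5.
The 2 values of 515 occupy positions 4–5 → average rank (4+5)/2 = 4.5.
Ranks ≤ 4: {1.5, 1.5, 3} → 3 values.

3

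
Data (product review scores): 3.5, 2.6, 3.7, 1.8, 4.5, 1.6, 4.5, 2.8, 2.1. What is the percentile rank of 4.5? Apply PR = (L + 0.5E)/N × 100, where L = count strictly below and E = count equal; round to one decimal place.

88.9

N = 9.
Strictly below 4.5: 7. Equal to 4.5: 2.
PR = (7 + 0.5·2)/9 × 100 = 88.9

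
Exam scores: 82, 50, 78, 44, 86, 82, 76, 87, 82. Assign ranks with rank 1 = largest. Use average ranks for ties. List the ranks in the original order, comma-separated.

Sorted (descending): 87, 86, 82, 82, 82, 78, 76, 50, 44
The 3 values of 82 occupy positions 3–5 → average rank 4.

4, 8, 6, 9, 2, 4, 7, 1, 4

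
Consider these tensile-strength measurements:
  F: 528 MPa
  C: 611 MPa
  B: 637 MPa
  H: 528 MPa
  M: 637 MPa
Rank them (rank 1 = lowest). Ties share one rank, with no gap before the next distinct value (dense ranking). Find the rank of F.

1

Sorted (ascending): 528, 528, 611, 637, 637
The 2 values of 528 share dense rank 1.
The 2 values of 637 share dense rank 3.
Remaining distinct values take the next consecutive integers.
F has value 528 MPa → rank 1.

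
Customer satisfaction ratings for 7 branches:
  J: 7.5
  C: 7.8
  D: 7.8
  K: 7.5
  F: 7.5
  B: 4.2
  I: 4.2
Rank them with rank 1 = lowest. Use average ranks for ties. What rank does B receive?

1.5

Sorted (ascending): 4.2, 4.2, 7.5, 7.5, 7.5, 7.8, 7.8
The 2 values of 4.2 occupy positions 1–2 → average rank (1+2)/2 = 1.5.
The 3 values of 7.5 occupy positions 3–5 → average rank 4.
The 2 values of 7.8 occupy positions 6–7 → average rank (6+7)/2 = 6.5.
B has value 4.2 → rank 1.5.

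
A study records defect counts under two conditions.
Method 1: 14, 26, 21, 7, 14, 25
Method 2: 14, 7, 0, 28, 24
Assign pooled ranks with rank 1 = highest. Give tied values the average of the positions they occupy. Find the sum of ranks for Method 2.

32.5

Sorted (descending): 28, 26, 25, 24, 21, 14, 14, 14, 7, 7, 0
The 3 values of 14 occupy positions 6–8 → average rank 7.
The 2 values of 7 occupy positions 9–10 → average rank (9+10)/2 = 9.5.
Method 2 values → pooled ranks: 14→7, 7→9.5, 0→11, 28→1, 24→4
Rank sum = 7 + 9.5 + 11 + 1 + 4 = 32.5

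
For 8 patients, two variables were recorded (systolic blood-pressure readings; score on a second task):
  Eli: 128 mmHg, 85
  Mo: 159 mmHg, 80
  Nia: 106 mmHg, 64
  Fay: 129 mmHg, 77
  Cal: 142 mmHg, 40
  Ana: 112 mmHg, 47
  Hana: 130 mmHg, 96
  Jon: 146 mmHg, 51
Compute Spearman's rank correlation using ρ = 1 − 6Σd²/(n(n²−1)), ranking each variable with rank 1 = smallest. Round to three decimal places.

0.048

Ranks of variable 1: 3, 8, 1, 4, 6, 2, 5, 7
Ranks of variable 2: 7, 6, 4, 5, 1, 2, 8, 3
d = r₁ − r₂: -4, 2, -3, -1, 5, 0, -3, 4
d²: 16, 4, 9, 1, 25, 0, 9, 16; Σd² = 80
ρ = 1 − 6·80/(8·63) = 1 − 480/504 = 0.048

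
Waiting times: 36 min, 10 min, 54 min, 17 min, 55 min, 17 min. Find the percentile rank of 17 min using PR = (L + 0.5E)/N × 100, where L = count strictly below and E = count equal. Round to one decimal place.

33.3

N = 6.
Strictly below 17: 1. Equal to 17: 2.
PR = (1 + 0.5·2)/6 × 100 = 33.3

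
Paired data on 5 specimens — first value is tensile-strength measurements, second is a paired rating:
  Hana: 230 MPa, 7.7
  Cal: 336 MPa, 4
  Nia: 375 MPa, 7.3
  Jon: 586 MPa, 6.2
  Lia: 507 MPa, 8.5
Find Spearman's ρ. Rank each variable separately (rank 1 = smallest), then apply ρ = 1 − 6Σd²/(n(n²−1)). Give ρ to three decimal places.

0.000

Ranks of variable 1: 1, 2, 3, 5, 4
Ranks of variable 2: 4, 1, 3, 2, 5
d = r₁ − r₂: -3, 1, 0, 3, -1
d²: 9, 1, 0, 9, 1; Σd² = 20
ρ = 1 − 6·20/(5·24) = 1 − 120/120 = 0.000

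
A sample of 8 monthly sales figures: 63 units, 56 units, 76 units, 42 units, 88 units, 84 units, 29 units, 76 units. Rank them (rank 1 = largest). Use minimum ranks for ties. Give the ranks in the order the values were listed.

Sorted (descending): 88, 84, 76, 76, 63, 56, 42, 29
The 2 values of 76 occupy positions 3–4 → each gets rank 3.

5, 6, 3, 7, 1, 2, 8, 3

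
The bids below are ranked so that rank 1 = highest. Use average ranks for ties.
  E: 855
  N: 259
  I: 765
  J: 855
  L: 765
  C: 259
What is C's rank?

5.5

Sorted (descending): 855, 855, 765, 765, 259, 259
The 2 values of 855 occupy positions 1–2 → average rank (1+2)/2 = 1.5.
The 2 values of 765 occupy positions 3–4 → average rank (3+4)/2 = 3.5.
The 2 values of 259 occupy positions 5–6 → average rank (5+6)/2 = 5.5.
C has value 259 → rank 5.5.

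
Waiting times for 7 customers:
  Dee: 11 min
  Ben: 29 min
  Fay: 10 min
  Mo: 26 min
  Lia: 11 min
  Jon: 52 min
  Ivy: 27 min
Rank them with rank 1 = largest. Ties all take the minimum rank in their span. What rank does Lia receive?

Sorted (descending): 52, 29, 27, 26, 11, 11, 10
The 2 values of 11 occupy positions 5–6 → each gets rank 5.
Lia has value 11 min → rank 5.

5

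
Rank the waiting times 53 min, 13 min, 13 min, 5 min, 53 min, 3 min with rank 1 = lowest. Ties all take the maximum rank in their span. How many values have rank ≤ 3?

Sorted (ascending): 3, 5, 13, 13, 53, 53
The 2 values of 13 occupy positions 3–4 → each gets rank 4.
The 2 values of 53 occupy positions 5–6 → each gets rank 6.
Ranks ≤ 3: {1, 2} → 2 values.

2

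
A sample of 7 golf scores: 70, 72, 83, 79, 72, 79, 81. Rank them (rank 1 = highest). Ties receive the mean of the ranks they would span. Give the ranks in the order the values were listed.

Sorted (descending): 83, 81, 79, 79, 72, 72, 70
The 2 values of 79 occupy positions 3–4 → average rank (3+4)/2 = 3.5.
The 2 values of 72 occupy positions 5–6 → average rank (5+6)/2 = 5.5.

7, 5.5, 1, 3.5, 5.5, 3.5, 2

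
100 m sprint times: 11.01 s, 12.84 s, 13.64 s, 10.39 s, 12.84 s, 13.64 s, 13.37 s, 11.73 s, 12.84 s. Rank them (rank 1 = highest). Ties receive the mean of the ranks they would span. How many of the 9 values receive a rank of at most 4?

3

Sorted (descending): 13.64, 13.64, 13.37, 12.84, 12.84, 12.84, 11.73, 11.01, 10.39
The 2 values of 13.64 occupy positions 1–2 → average rank (1+2)/2 = 1.5.
The 3 values of 12.84 occupy positions 4–6 → average rank 5.
Ranks ≤ 4: {1.5, 1.5, 3} → 3 values.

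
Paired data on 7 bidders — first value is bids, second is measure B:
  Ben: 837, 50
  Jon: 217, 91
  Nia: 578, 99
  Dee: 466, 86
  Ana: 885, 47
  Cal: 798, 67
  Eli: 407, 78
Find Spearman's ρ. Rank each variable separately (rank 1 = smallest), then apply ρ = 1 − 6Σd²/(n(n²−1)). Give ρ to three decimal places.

Ranks of variable 1: 6, 1, 4, 3, 7, 5, 2
Ranks of variable 2: 2, 6, 7, 5, 1, 3, 4
d = r₁ − r₂: 4, -5, -3, -2, 6, 2, -2
d²: 16, 25, 9, 4, 36, 4, 4; Σd² = 98
ρ = 1 − 6·98/(7·48) = 1 − 588/336 = -0.750

-0.750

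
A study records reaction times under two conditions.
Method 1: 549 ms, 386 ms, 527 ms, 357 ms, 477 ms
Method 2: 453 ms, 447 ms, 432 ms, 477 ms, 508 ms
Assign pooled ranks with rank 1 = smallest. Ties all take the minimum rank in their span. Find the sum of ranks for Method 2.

26

Sorted (ascending): 357, 386, 432, 447, 453, 477, 477, 508, 527, 549
The 2 values of 477 occupy positions 6–7 → each gets rank 6.
Method 2 values → pooled ranks: 453→5, 447→4, 432→3, 477→6, 508→8
Rank sum = 5 + 4 + 3 + 6 + 8 = 26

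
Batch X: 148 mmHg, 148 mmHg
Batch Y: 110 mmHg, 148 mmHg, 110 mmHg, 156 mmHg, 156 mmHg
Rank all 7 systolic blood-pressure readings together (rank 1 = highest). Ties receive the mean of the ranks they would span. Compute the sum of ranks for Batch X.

8

Sorted (descending): 156, 156, 148, 148, 148, 110, 110
The 2 values of 156 occupy positions 1–2 → average rank (1+2)/2 = 1.5.
The 3 values of 148 occupy positions 3–5 → average rank 4.
The 2 values of 110 occupy positions 6–7 → average rank (6+7)/2 = 6.5.
Batch X values → pooled ranks: 148→4, 148→4
Rank sum = 4 + 4 = 8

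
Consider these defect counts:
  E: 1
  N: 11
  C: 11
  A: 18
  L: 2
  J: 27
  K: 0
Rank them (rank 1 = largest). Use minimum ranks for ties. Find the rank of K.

Sorted (descending): 27, 18, 11, 11, 2, 1, 0
The 2 values of 11 occupy positions 3–4 → each gets rank 3.
K has value 0 → rank 7.

7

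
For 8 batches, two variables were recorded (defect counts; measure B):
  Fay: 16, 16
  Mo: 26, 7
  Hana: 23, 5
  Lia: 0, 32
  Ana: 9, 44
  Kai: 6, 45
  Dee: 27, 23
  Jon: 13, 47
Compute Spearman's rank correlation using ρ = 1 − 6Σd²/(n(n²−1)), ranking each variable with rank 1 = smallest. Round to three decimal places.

-0.619

Ranks of variable 1: 5, 7, 6, 1, 3, 2, 8, 4
Ranks of variable 2: 3, 2, 1, 5, 6, 7, 4, 8
d = r₁ − r₂: 2, 5, 5, -4, -3, -5, 4, -4
d²: 4, 25, 25, 16, 9, 25, 16, 16; Σd² = 136
ρ = 1 − 6·136/(8·63) = 1 − 816/504 = -0.619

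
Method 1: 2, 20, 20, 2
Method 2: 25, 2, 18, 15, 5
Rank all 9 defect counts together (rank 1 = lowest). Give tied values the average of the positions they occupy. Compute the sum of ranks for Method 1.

19

Sorted (ascending): 2, 2, 2, 5, 15, 18, 20, 20, 25
The 3 values of 2 occupy positions 1–3 → average rank 2.
The 2 values of 20 occupy positions 7–8 → average rank (7+8)/2 = 7.5.
Method 1 values → pooled ranks: 2→2, 20→7.5, 20→7.5, 2→2
Rank sum = 2 + 7.5 + 7.5 + 2 = 19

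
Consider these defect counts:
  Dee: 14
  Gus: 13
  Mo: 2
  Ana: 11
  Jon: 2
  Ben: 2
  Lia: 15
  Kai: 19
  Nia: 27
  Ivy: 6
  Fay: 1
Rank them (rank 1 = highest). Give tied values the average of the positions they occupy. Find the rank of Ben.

9

Sorted (descending): 27, 19, 15, 14, 13, 11, 6, 2, 2, 2, 1
The 3 values of 2 occupy positions 8–10 → average rank 9.
Ben has value 2 → rank 9.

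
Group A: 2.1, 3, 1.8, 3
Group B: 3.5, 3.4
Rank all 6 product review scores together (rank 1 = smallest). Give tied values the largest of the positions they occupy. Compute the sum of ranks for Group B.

11

Sorted (ascending): 1.8, 2.1, 3, 3, 3.4, 3.5
The 2 values of 3 occupy positions 3–4 → each gets rank 4.
Group B values → pooled ranks: 3.5→6, 3.4→5
Rank sum = 6 + 5 = 11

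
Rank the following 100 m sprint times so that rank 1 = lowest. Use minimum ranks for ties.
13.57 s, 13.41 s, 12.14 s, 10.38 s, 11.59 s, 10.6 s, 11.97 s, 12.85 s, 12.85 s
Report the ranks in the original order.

9, 8, 5, 1, 3, 2, 4, 6, 6

Sorted (ascending): 10.38, 10.6, 11.59, 11.97, 12.14, 12.85, 12.85, 13.41, 13.57
The 2 values of 12.85 occupy positions 6–7 → each gets rank 6.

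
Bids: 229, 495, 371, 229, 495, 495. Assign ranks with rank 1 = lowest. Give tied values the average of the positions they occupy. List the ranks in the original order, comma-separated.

Sorted (ascending): 229, 229, 371, 495, 495, 495
The 2 values of 229 occupy positions 1–2 → average rank (1+2)/2 = 1.5.
The 3 values of 495 occupy positions 4–6 → average rank 5.

1.5, 5, 3, 1.5, 5, 5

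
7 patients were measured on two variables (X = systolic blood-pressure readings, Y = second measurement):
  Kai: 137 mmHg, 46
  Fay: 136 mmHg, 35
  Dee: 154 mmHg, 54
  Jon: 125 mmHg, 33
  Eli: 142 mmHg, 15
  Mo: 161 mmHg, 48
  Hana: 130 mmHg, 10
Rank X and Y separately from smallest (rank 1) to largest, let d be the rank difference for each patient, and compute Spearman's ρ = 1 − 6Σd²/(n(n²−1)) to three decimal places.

0.679

Ranks of variable 1: 4, 3, 6, 1, 5, 7, 2
Ranks of variable 2: 5, 4, 7, 3, 2, 6, 1
d = r₁ − r₂: -1, -1, -1, -2, 3, 1, 1
d²: 1, 1, 1, 4, 9, 1, 1; Σd² = 18
ρ = 1 − 6·18/(7·48) = 1 − 108/336 = 0.679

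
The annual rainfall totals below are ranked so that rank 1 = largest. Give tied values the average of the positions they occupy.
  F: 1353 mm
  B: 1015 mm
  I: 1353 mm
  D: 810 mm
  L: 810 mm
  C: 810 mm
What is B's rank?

3

Sorted (descending): 1353, 1353, 1015, 810, 810, 810
The 2 values of 1353 occupy positions 1–2 → average rank (1+2)/2 = 1.5.
The 3 values of 810 occupy positions 4–6 → average rank 5.
B has value 1015 mm → rank 3.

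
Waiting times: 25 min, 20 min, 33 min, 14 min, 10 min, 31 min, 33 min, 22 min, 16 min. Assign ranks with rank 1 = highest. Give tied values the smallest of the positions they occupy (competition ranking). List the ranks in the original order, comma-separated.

4, 6, 1, 8, 9, 3, 1, 5, 7

Sorted (descending): 33, 33, 31, 25, 22, 20, 16, 14, 10
The 2 values of 33 occupy positions 1–2 → each gets rank 1.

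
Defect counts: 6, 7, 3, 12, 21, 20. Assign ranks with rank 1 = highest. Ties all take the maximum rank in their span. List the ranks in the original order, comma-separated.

5, 4, 6, 3, 1, 2

Sorted (descending): 21, 20, 12, 7, 6, 3
No ties — each value takes its position as its rank.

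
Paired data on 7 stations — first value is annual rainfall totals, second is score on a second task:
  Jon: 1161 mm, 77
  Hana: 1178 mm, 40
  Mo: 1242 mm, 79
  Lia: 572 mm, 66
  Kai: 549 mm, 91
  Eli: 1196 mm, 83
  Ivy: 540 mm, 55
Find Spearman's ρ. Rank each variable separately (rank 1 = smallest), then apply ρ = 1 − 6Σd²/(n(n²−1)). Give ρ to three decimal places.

Ranks of variable 1: 4, 5, 7, 3, 2, 6, 1
Ranks of variable 2: 4, 1, 5, 3, 7, 6, 2
d = r₁ − r₂: 0, 4, 2, 0, -5, 0, -1
d²: 0, 16, 4, 0, 25, 0, 1; Σd² = 46
ρ = 1 − 6·46/(7·48) = 1 − 276/336 = 0.179

0.179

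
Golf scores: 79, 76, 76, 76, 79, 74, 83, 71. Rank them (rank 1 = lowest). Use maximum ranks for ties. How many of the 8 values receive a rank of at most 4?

Sorted (ascending): 71, 74, 76, 76, 76, 79, 79, 83
The 3 values of 76 occupy positions 3–5 → each gets rank 5.
The 2 values of 79 occupy positions 6–7 → each gets rank 7.
Ranks ≤ 4: {1, 2} → 2 values.

2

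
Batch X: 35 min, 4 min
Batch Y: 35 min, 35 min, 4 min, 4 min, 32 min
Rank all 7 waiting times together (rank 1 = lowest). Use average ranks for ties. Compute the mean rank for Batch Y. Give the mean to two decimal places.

Sorted (ascending): 4, 4, 4, 32, 35, 35, 35
The 3 values of 4 occupy positions 1–3 → average rank 2.
The 3 values of 35 occupy positions 5–7 → average rank 6.
Batch Y values → pooled ranks: 35→6, 35→6, 4→2, 4→2, 32→4
Mean rank = (6 + 6 + 2 + 2 + 4) / 5 = 4.00

4.00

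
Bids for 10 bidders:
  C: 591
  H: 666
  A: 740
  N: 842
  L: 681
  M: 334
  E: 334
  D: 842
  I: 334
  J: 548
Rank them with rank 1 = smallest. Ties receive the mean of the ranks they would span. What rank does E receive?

Sorted (ascending): 334, 334, 334, 548, 591, 666, 681, 740, 842, 842
The 3 values of 334 occupy positions 1–3 → average rank 2.
The 2 values of 842 occupy positions 9–10 → average rank (9+10)/2 = 9.5.
E has value 334 → rank 2.

2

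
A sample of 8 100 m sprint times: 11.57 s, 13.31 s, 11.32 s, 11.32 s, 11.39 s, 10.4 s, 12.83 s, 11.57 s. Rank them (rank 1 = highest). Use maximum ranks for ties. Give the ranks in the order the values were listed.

4, 1, 7, 7, 5, 8, 2, 4

Sorted (descending): 13.31, 12.83, 11.57, 11.57, 11.39, 11.32, 11.32, 10.4
The 2 values of 11.57 occupy positions 3–4 → each gets rank 4.
The 2 values of 11.32 occupy positions 6–7 → each gets rank 7.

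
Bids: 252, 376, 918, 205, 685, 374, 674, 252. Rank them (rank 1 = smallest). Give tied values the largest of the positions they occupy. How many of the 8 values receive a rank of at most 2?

Sorted (ascending): 205, 252, 252, 374, 376, 674, 685, 918
The 2 values of 252 occupy positions 2–3 → each gets rank 3.
Ranks ≤ 2: {1} → 1 value.

1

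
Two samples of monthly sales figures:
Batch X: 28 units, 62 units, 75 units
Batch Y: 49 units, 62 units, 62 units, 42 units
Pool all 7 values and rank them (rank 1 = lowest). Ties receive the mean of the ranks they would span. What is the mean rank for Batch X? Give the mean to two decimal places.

Sorted (ascending): 28, 42, 49, 62, 62, 62, 75
The 3 values of 62 occupy positions 4–6 → average rank 5.
Batch X values → pooled ranks: 28→1, 62→5, 75→7
Mean rank = (1 + 5 + 7) / 3 = 4.33

4.33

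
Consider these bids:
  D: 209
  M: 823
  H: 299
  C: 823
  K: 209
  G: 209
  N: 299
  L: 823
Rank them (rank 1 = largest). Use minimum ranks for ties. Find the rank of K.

6

Sorted (descending): 823, 823, 823, 299, 299, 209, 209, 209
The 3 values of 823 occupy positions 1–3 → each gets rank 1.
The 2 values of 299 occupy positions 4–5 → each gets rank 4.
The 3 values of 209 occupy positions 6–8 → each gets rank 6.
K has value 209 → rank 6.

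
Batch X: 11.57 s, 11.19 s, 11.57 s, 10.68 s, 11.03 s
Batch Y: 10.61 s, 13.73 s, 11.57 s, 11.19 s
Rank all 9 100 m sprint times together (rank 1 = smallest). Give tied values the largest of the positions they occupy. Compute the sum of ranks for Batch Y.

Sorted (ascending): 10.61, 10.68, 11.03, 11.19, 11.19, 11.57, 11.57, 11.57, 13.73
The 2 values of 11.19 occupy positions 4–5 → each gets rank 5.
The 3 values of 11.57 occupy positions 6–8 → each gets rank 8.
Batch Y values → pooled ranks: 10.61→1, 13.73→9, 11.57→8, 11.19→5
Rank sum = 1 + 9 + 8 + 5 = 23

23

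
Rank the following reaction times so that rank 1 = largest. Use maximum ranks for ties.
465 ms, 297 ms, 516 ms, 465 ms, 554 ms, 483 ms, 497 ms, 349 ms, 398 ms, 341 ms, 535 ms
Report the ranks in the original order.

Sorted (descending): 554, 535, 516, 497, 483, 465, 465, 398, 349, 341, 297
The 2 values of 465 occupy positions 6–7 → each gets rank 7.

7, 11, 3, 7, 1, 5, 4, 9, 8, 10, 2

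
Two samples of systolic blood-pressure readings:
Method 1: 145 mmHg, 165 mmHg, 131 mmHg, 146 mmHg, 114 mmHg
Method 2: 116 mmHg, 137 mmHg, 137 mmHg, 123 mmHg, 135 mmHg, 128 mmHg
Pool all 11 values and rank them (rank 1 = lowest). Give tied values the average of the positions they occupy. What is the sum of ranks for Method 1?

36

Sorted (ascending): 114, 116, 123, 128, 131, 135, 137, 137, 145, 146, 165
The 2 values of 137 occupy positions 7–8 → average rank (7+8)/2 = 7.5.
Method 1 values → pooled ranks: 145→9, 165→11, 131→5, 146→10, 114→1
Rank sum = 9 + 11 + 5 + 10 + 1 = 36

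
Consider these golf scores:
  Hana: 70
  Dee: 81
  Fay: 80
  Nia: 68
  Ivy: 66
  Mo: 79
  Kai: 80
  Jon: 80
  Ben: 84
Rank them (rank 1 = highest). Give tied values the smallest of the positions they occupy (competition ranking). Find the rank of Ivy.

Sorted (descending): 84, 81, 80, 80, 80, 79, 70, 68, 66
The 3 values of 80 occupy positions 3–5 → each gets rank 3.
Ivy has value 66 → rank 9.

9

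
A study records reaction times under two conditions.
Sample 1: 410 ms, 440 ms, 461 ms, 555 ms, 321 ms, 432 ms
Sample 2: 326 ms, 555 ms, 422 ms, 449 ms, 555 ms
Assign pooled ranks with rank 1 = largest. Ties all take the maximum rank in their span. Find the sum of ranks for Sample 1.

40

Sorted (descending): 555, 555, 555, 461, 449, 440, 432, 422, 410, 326, 321
The 3 values of 555 occupy positions 1–3 → each gets rank 3.
Sample 1 values → pooled ranks: 410→9, 440→6, 461→4, 555→3, 321→11, 432→7
Rank sum = 9 + 6 + 4 + 3 + 11 + 7 = 40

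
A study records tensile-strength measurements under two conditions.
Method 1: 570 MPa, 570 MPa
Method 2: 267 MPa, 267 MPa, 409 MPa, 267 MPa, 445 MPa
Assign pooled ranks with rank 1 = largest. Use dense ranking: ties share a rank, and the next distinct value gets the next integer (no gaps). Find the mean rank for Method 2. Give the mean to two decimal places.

Sorted (descending): 570, 570, 445, 409, 267, 267, 267
The 2 values of 570 share dense rank 1.
The 3 values of 267 share dense rank 4.
Remaining distinct values take the next consecutive integers.
Method 2 values → pooled ranks: 267→4, 267→4, 409→3, 267→4, 445→2
Mean rank = (4 + 4 + 3 + 4 + 2) / 5 = 3.40

3.40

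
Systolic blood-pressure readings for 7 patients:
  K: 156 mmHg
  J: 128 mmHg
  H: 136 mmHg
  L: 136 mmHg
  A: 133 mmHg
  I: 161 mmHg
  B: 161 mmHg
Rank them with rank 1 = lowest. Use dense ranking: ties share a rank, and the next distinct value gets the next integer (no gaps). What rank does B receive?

Sorted (ascending): 128, 133, 136, 136, 156, 161, 161
The 2 values of 136 share dense rank 3.
The 2 values of 161 share dense rank 5.
Remaining distinct values take the next consecutive integers.
B has value 161 mmHg → rank 5.

5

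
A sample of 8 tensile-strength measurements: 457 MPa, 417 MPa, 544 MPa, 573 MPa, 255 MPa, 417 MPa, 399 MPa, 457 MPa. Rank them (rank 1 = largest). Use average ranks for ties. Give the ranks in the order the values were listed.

Sorted (descending): 573, 544, 457, 457, 417, 417, 399, 255
The 2 values of 457 occupy positions 3–4 → average rank (3+4)/2 = 3.5.
The 2 values of 417 occupy positions 5–6 → average rank (5+6)/2 = 5.5.

3.5, 5.5, 2, 1, 8, 5.5, 7, 3.5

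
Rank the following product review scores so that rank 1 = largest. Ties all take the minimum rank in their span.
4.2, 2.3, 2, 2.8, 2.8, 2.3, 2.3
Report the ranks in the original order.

1, 4, 7, 2, 2, 4, 4

Sorted (descending): 4.2, 2.8, 2.8, 2.3, 2.3, 2.3, 2
The 2 values of 2.8 occupy positions 2–3 → each gets rank 2.
The 3 values of 2.3 occupy positions 4–6 → each gets rank 4.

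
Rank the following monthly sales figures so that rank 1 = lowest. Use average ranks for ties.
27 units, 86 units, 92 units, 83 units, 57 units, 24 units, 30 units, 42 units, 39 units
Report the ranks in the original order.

2, 8, 9, 7, 6, 1, 3, 5, 4

Sorted (ascending): 24, 27, 30, 39, 42, 57, 83, 86, 92
No ties — each value takes its position as its rank.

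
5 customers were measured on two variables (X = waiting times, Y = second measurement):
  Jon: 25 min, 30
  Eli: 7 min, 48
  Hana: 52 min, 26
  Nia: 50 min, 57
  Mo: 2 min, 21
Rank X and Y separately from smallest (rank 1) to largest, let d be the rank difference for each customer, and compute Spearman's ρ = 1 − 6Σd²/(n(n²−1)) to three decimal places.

Ranks of variable 1: 3, 2, 5, 4, 1
Ranks of variable 2: 3, 4, 2, 5, 1
d = r₁ − r₂: 0, -2, 3, -1, 0
d²: 0, 4, 9, 1, 0; Σd² = 14
ρ = 1 − 6·14/(5·24) = 1 − 84/120 = 0.300

0.300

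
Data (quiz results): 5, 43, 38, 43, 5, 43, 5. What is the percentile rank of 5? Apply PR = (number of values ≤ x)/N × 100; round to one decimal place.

N = 7.
Strictly below 5: 0. Equal to 5: 3.
PR = 3/7 × 100 = 42.9

42.9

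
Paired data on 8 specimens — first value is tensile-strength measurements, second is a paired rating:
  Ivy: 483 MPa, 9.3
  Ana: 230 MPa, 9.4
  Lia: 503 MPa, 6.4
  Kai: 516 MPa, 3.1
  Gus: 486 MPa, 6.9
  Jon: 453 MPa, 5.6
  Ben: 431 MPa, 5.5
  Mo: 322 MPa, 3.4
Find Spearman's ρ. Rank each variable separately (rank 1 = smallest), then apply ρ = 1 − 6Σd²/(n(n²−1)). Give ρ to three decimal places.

Ranks of variable 1: 5, 1, 7, 8, 6, 4, 3, 2
Ranks of variable 2: 7, 8, 5, 1, 6, 4, 3, 2
d = r₁ − r₂: -2, -7, 2, 7, 0, 0, 0, 0
d²: 4, 49, 4, 49, 0, 0, 0, 0; Σd² = 106
ρ = 1 − 6·106/(8·63) = 1 − 636/504 = -0.262

-0.262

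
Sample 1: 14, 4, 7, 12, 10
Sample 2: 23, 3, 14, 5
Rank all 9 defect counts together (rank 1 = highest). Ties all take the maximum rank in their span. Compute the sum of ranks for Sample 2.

20

Sorted (descending): 23, 14, 14, 12, 10, 7, 5, 4, 3
The 2 values of 14 occupy positions 2–3 → each gets rank 3.
Sample 2 values → pooled ranks: 23→1, 3→9, 14→3, 5→7
Rank sum = 1 + 9 + 3 + 7 = 20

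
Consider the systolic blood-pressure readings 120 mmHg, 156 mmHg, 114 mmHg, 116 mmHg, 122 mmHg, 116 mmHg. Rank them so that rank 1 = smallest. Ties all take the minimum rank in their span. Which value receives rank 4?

Sorted (ascending): 114, 116, 116, 120, 122, 156
The 2 values of 116 occupy positions 2–3 → each gets rank 2.
Rank 4 → value 120.

120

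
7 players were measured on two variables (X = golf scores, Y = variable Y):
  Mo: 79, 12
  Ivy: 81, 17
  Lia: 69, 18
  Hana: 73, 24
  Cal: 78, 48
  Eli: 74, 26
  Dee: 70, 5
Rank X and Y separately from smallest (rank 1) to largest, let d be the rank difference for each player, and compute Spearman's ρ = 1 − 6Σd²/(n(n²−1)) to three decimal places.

0.036

Ranks of variable 1: 6, 7, 1, 3, 5, 4, 2
Ranks of variable 2: 2, 3, 4, 5, 7, 6, 1
d = r₁ − r₂: 4, 4, -3, -2, -2, -2, 1
d²: 16, 16, 9, 4, 4, 4, 1; Σd² = 54
ρ = 1 − 6·54/(7·48) = 1 − 324/336 = 0.036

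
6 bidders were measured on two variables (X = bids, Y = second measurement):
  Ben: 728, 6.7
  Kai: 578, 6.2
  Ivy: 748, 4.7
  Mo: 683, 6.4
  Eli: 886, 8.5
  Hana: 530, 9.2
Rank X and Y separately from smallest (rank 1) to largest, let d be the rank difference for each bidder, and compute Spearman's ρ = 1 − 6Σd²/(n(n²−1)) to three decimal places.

-0.200

Ranks of variable 1: 4, 2, 5, 3, 6, 1
Ranks of variable 2: 4, 2, 1, 3, 5, 6
d = r₁ − r₂: 0, 0, 4, 0, 1, -5
d²: 0, 0, 16, 0, 1, 25; Σd² = 42
ρ = 1 − 6·42/(6·35) = 1 − 252/210 = -0.200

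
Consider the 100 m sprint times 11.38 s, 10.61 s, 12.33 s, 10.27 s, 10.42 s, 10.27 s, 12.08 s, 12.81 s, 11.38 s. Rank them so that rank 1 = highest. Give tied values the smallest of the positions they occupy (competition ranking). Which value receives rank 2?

Sorted (descending): 12.81, 12.33, 12.08, 11.38, 11.38, 10.61, 10.42, 10.27, 10.27
The 2 values of 11.38 occupy positions 4–5 → each gets rank 4.
The 2 values of 10.27 occupy positions 8–9 → each gets rank 8.
Rank 2 → value 12.33.

12.33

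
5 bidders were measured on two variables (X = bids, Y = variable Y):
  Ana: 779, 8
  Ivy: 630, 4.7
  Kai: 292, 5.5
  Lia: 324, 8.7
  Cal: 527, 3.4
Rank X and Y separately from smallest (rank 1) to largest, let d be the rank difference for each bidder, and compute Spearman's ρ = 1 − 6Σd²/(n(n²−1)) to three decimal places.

-0.100

Ranks of variable 1: 5, 4, 1, 2, 3
Ranks of variable 2: 4, 2, 3, 5, 1
d = r₁ − r₂: 1, 2, -2, -3, 2
d²: 1, 4, 4, 9, 4; Σd² = 22
ρ = 1 − 6·22/(5·24) = 1 − 132/120 = -0.100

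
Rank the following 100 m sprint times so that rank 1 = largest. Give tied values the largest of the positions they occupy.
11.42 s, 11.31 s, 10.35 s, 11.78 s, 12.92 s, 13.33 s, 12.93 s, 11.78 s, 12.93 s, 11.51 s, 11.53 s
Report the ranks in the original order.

9, 10, 11, 6, 4, 1, 3, 6, 3, 8, 7

Sorted (descending): 13.33, 12.93, 12.93, 12.92, 11.78, 11.78, 11.53, 11.51, 11.42, 11.31, 10.35
The 2 values of 12.93 occupy positions 2–3 → each gets rank 3.
The 2 values of 11.78 occupy positions 5–6 → each gets rank 6.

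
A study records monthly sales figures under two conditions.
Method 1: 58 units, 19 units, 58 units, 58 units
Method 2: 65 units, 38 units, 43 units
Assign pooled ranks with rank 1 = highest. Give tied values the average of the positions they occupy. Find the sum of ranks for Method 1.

16

Sorted (descending): 65, 58, 58, 58, 43, 38, 19
The 3 values of 58 occupy positions 2–4 → average rank 3.
Method 1 values → pooled ranks: 58→3, 19→7, 58→3, 58→3
Rank sum = 3 + 7 + 3 + 3 = 16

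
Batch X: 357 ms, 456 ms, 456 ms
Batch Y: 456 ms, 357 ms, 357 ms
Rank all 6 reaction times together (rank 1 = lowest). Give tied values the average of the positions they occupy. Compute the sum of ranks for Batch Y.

9

Sorted (ascending): 357, 357, 357, 456, 456, 456
The 3 values of 357 occupy positions 1–3 → average rank 2.
The 3 values of 456 occupy positions 4–6 → average rank 5.
Batch Y values → pooled ranks: 456→5, 357→2, 357→2
Rank sum = 5 + 2 + 2 = 9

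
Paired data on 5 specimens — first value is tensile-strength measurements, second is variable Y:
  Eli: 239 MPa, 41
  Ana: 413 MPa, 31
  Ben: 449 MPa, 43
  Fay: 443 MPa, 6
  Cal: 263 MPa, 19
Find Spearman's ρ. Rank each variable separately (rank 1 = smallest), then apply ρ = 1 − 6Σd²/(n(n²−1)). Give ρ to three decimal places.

Ranks of variable 1: 1, 3, 5, 4, 2
Ranks of variable 2: 4, 3, 5, 1, 2
d = r₁ − r₂: -3, 0, 0, 3, 0
d²: 9, 0, 0, 9, 0; Σd² = 18
ρ = 1 − 6·18/(5·24) = 1 − 108/120 = 0.100

0.100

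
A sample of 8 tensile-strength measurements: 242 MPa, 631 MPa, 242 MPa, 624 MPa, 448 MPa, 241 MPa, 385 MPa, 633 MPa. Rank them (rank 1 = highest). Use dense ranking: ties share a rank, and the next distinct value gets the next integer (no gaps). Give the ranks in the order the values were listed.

6, 2, 6, 3, 4, 7, 5, 1

Sorted (descending): 633, 631, 624, 448, 385, 242, 242, 241
The 2 values of 242 share dense rank 6.
Remaining distinct values take the next consecutive integers.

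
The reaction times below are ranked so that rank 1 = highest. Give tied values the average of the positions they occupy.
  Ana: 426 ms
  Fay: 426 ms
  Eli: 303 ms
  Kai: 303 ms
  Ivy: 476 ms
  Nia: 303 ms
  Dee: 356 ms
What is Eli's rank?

Sorted (descending): 476, 426, 426, 356, 303, 303, 303
The 2 values of 426 occupy positions 2–3 → average rank (2+3)/2 = 2.5.
The 3 values of 303 occupy positions 5–7 → average rank 6.
Eli has value 303 ms → rank 6.

6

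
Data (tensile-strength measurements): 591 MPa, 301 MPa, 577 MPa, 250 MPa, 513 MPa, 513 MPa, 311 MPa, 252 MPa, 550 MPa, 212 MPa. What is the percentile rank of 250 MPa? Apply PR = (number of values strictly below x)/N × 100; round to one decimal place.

N = 10.
Strictly below 250: 1. Equal to 250: 1.
PR = 1/10 × 100 = 10.0

10.0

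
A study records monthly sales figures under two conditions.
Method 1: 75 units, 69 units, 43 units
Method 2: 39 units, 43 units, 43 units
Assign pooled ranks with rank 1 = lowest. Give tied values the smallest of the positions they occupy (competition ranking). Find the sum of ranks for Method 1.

Sorted (ascending): 39, 43, 43, 43, 69, 75
The 3 values of 43 occupy positions 2–4 → each gets rank 2.
Method 1 values → pooled ranks: 75→6, 69→5, 43→2
Rank sum = 6 + 5 + 2 = 13

13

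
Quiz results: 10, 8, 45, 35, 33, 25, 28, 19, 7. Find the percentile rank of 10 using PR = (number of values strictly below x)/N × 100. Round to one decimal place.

22.2

N = 9.
Strictly below 10: 2. Equal to 10: 1.
PR = 2/9 × 100 = 22.2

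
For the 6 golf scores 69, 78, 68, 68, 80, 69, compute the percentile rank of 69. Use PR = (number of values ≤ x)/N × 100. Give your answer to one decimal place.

N = 6.
Strictly below 69: 2. Equal to 69: 2.
PR = 4/6 × 100 = 66.7

66.7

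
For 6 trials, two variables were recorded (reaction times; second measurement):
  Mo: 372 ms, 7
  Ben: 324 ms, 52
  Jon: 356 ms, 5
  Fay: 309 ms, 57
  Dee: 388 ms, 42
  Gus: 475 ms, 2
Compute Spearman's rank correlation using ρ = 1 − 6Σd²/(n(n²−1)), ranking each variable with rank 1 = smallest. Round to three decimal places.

Ranks of variable 1: 4, 2, 3, 1, 5, 6
Ranks of variable 2: 3, 5, 2, 6, 4, 1
d = r₁ − r₂: 1, -3, 1, -5, 1, 5
d²: 1, 9, 1, 25, 1, 25; Σd² = 62
ρ = 1 − 6·62/(6·35) = 1 − 372/210 = -0.771

-0.771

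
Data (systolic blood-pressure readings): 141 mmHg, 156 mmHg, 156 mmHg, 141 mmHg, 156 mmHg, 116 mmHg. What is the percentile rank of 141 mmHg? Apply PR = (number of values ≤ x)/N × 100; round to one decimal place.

50.0

N = 6.
Strictly below 141: 1. Equal to 141: 2.
PR = 3/6 × 100 = 50.0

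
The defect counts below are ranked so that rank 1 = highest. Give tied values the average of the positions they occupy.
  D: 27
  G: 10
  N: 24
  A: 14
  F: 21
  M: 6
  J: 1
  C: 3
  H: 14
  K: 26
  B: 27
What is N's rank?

Sorted (descending): 27, 27, 26, 24, 21, 14, 14, 10, 6, 3, 1
The 2 values of 27 occupy positions 1–2 → average rank (1+2)/2 = 1.5.
The 2 values of 14 occupy positions 6–7 → average rank (6+7)/2 = 6.5.
N has value 24 → rank 4.

4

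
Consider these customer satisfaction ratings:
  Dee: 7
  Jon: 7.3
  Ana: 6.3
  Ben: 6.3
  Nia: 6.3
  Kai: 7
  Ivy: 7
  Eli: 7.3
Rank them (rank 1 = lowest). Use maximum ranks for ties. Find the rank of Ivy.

Sorted (ascending): 6.3, 6.3, 6.3, 7, 7, 7, 7.3, 7.3
The 3 values of 6.3 occupy positions 1–3 → each gets rank 3.
The 3 values of 7 occupy positions 4–6 → each gets rank 6.
The 2 values of 7.3 occupy positions 7–8 → each gets rank 8.
Ivy has value 7 → rank 6.

6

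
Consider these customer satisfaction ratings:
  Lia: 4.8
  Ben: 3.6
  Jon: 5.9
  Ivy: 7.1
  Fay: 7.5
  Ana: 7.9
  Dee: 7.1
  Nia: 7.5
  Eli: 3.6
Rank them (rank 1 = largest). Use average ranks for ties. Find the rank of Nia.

Sorted (descending): 7.9, 7.5, 7.5, 7.1, 7.1, 5.9, 4.8, 3.6, 3.6
The 2 values of 7.5 occupy positions 2–3 → average rank (2+3)/2 = 2.5.
The 2 values of 7.1 occupy positions 4–5 → average rank (4+5)/2 = 4.5.
The 2 values of 3.6 occupy positions 8–9 → average rank (8+9)/2 = 8.5.
Nia has value 7.5 → rank 2.5.

2.5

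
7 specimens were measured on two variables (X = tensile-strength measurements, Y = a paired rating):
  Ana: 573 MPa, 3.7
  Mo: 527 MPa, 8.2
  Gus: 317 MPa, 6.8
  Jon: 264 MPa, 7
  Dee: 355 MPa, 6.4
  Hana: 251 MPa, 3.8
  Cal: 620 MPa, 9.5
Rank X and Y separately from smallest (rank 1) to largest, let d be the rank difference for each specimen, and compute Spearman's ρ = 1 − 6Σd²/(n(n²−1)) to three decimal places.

Ranks of variable 1: 6, 5, 3, 2, 4, 1, 7
Ranks of variable 2: 1, 6, 4, 5, 3, 2, 7
d = r₁ − r₂: 5, -1, -1, -3, 1, -1, 0
d²: 25, 1, 1, 9, 1, 1, 0; Σd² = 38
ρ = 1 − 6·38/(7·48) = 1 − 228/336 = 0.321

0.321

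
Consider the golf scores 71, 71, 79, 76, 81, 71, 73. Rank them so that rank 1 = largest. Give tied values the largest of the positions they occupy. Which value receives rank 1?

Sorted (descending): 81, 79, 76, 73, 71, 71, 71
The 3 values of 71 occupy positions 5–7 → each gets rank 7.
Rank 1 → value 81.

81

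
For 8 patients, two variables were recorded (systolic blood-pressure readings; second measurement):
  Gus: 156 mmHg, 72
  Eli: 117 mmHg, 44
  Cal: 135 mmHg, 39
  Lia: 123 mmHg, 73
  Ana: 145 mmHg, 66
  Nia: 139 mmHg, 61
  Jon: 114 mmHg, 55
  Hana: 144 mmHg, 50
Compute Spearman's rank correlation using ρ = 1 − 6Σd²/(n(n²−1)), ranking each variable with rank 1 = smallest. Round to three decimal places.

Ranks of variable 1: 8, 2, 4, 3, 7, 5, 1, 6
Ranks of variable 2: 7, 2, 1, 8, 6, 5, 4, 3
d = r₁ − r₂: 1, 0, 3, -5, 1, 0, -3, 3
d²: 1, 0, 9, 25, 1, 0, 9, 9; Σd² = 54
ρ = 1 − 6·54/(8·63) = 1 − 324/504 = 0.357

0.357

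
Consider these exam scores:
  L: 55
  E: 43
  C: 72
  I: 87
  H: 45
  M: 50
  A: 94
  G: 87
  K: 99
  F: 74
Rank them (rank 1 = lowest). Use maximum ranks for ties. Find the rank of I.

Sorted (ascending): 43, 45, 50, 55, 72, 74, 87, 87, 94, 99
The 2 values of 87 occupy positions 7–8 → each gets rank 8.
I has value 87 → rank 8.

8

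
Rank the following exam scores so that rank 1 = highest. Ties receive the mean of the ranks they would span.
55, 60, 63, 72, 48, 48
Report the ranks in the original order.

Sorted (descending): 72, 63, 60, 55, 48, 48
The 2 values of 48 occupy positions 5–6 → average rank (5+6)/2 = 5.5.

4, 3, 2, 1, 5.5, 5.5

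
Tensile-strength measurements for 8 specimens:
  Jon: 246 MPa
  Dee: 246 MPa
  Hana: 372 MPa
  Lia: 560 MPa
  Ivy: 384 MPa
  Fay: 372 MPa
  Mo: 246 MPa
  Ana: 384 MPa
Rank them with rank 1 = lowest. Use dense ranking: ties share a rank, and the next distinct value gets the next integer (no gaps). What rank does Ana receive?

3

Sorted (ascending): 246, 246, 246, 372, 372, 384, 384, 560
The 3 values of 246 share dense rank 1.
The 2 values of 372 share dense rank 2.
The 2 values of 384 share dense rank 3.
Remaining distinct values take the next consecutive integers.
Ana has value 384 MPa → rank 3.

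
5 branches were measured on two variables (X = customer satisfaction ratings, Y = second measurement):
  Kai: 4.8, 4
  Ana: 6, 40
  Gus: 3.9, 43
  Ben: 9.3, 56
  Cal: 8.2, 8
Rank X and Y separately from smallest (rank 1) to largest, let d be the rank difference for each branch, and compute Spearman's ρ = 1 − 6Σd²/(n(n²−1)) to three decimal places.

Ranks of variable 1: 2, 3, 1, 5, 4
Ranks of variable 2: 1, 3, 4, 5, 2
d = r₁ − r₂: 1, 0, -3, 0, 2
d²: 1, 0, 9, 0, 4; Σd² = 14
ρ = 1 − 6·14/(5·24) = 1 − 84/120 = 0.300

0.300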